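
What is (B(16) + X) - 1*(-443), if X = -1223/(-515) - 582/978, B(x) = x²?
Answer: 58826949/83945 ≈ 700.78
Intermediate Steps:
X = 149394/83945 (X = -1223*(-1/515) - 582*1/978 = 1223/515 - 97/163 = 149394/83945 ≈ 1.7797)
(B(16) + X) - 1*(-443) = (16² + 149394/83945) - 1*(-443) = (256 + 149394/83945) + 443 = 21639314/83945 + 443 = 58826949/83945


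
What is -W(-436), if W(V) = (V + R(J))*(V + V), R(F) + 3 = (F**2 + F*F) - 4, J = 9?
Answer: -245032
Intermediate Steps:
R(F) = -7 + 2*F**2 (R(F) = -3 + ((F**2 + F*F) - 4) = -3 + ((F**2 + F**2) - 4) = -3 + (2*F**2 - 4) = -3 + (-4 + 2*F**2) = -7 + 2*F**2)
W(V) = 2*V*(155 + V) (W(V) = (V + (-7 + 2*9**2))*(V + V) = (V + (-7 + 2*81))*(2*V) = (V + (-7 + 162))*(2*V) = (V + 155)*(2*V) = (155 + V)*(2*V) = 2*V*(155 + V))
-W(-436) = -2*(-436)*(155 - 436) = -2*(-436)*(-281) = -1*245032 = -245032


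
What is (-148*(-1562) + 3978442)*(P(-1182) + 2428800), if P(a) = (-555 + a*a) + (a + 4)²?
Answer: 21944961743754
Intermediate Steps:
P(a) = -555 + a² + (4 + a)² (P(a) = (-555 + a²) + (4 + a)² = -555 + a² + (4 + a)²)
(-148*(-1562) + 3978442)*(P(-1182) + 2428800) = (-148*(-1562) + 3978442)*((-555 + (-1182)² + (4 - 1182)²) + 2428800) = (231176 + 3978442)*((-555 + 1397124 + (-1178)²) + 2428800) = 4209618*((-555 + 1397124 + 1387684) + 2428800) = 4209618*(2784253 + 2428800) = 4209618*5213053 = 21944961743754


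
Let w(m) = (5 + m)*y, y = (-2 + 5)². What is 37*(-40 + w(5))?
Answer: 1850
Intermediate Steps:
y = 9 (y = 3² = 9)
w(m) = 45 + 9*m (w(m) = (5 + m)*9 = 45 + 9*m)
37*(-40 + w(5)) = 37*(-40 + (45 + 9*5)) = 37*(-40 + (45 + 45)) = 37*(-40 + 90) = 37*50 = 1850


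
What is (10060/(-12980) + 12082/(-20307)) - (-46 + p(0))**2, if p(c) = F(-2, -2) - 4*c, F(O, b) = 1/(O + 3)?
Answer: -3815146102/1882749 ≈ -2026.4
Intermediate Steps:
F(O, b) = 1/(3 + O)
p(c) = 1 - 4*c (p(c) = 1/(3 - 2) - 4*c = 1/1 - 4*c = 1 - 4*c)
(10060/(-12980) + 12082/(-20307)) - (-46 + p(0))**2 = (10060/(-12980) + 12082/(-20307)) - (-46 + (1 - 4*0))**2 = (10060*(-1/12980) + 12082*(-1/20307)) - (-46 + (1 + 0))**2 = (-503/649 - 1726/2901) - (-46 + 1)**2 = -2579377/1882749 - 1*(-45)**2 = -2579377/1882749 - 1*2025 = -2579377/1882749 - 2025 = -3815146102/1882749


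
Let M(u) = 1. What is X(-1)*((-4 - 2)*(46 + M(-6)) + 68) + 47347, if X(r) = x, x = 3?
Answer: 46705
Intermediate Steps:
X(r) = 3
X(-1)*((-4 - 2)*(46 + M(-6)) + 68) + 47347 = 3*((-4 - 2)*(46 + 1) + 68) + 47347 = 3*(-6*47 + 68) + 47347 = 3*(-282 + 68) + 47347 = 3*(-214) + 47347 = -642 + 47347 = 46705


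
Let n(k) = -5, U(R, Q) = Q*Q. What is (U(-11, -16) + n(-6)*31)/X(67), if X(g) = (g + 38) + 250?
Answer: 101/355 ≈ 0.28451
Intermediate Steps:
U(R, Q) = Q**2
X(g) = 288 + g (X(g) = (38 + g) + 250 = 288 + g)
(U(-11, -16) + n(-6)*31)/X(67) = ((-16)**2 - 5*31)/(288 + 67) = (256 - 155)/355 = 101*(1/355) = 101/355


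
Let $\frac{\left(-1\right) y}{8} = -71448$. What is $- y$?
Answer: $-571584$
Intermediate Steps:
$y = 571584$ ($y = \left(-8\right) \left(-71448\right) = 571584$)
$- y = \left(-1\right) 571584 = -571584$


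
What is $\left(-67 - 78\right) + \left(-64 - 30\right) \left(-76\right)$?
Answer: $6999$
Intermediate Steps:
$\left(-67 - 78\right) + \left(-64 - 30\right) \left(-76\right) = -145 - -7144 = -145 + 7144 = 6999$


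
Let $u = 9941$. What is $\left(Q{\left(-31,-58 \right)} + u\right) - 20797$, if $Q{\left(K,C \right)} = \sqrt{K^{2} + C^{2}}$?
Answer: $-10856 + 5 \sqrt{173} \approx -10790.0$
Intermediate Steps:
$Q{\left(K,C \right)} = \sqrt{C^{2} + K^{2}}$
$\left(Q{\left(-31,-58 \right)} + u\right) - 20797 = \left(\sqrt{\left(-58\right)^{2} + \left(-31\right)^{2}} + 9941\right) - 20797 = \left(\sqrt{3364 + 961} + 9941\right) - 20797 = \left(\sqrt{4325} + 9941\right) - 20797 = \left(5 \sqrt{173} + 9941\right) - 20797 = \left(9941 + 5 \sqrt{173}\right) - 20797 = -10856 + 5 \sqrt{173}$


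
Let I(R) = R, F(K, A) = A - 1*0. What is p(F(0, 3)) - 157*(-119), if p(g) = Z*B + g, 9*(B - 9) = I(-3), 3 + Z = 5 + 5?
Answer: 56240/3 ≈ 18747.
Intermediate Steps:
F(K, A) = A (F(K, A) = A + 0 = A)
Z = 7 (Z = -3 + (5 + 5) = -3 + 10 = 7)
B = 26/3 (B = 9 + (⅑)*(-3) = 9 - ⅓ = 26/3 ≈ 8.6667)
p(g) = 182/3 + g (p(g) = 7*(26/3) + g = 182/3 + g)
p(F(0, 3)) - 157*(-119) = (182/3 + 3) - 157*(-119) = 191/3 + 18683 = 56240/3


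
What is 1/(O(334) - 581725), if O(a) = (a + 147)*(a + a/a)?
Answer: -1/420590 ≈ -2.3776e-6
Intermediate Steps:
O(a) = (1 + a)*(147 + a) (O(a) = (147 + a)*(a + 1) = (147 + a)*(1 + a) = (1 + a)*(147 + a))
1/(O(334) - 581725) = 1/((147 + 334² + 148*334) - 581725) = 1/((147 + 111556 + 49432) - 581725) = 1/(161135 - 581725) = 1/(-420590) = -1/420590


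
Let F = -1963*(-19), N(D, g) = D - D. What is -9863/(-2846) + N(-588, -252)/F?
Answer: 9863/2846 ≈ 3.4656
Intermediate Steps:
N(D, g) = 0
F = 37297
-9863/(-2846) + N(-588, -252)/F = -9863/(-2846) + 0/37297 = -9863*(-1/2846) + 0*(1/37297) = 9863/2846 + 0 = 9863/2846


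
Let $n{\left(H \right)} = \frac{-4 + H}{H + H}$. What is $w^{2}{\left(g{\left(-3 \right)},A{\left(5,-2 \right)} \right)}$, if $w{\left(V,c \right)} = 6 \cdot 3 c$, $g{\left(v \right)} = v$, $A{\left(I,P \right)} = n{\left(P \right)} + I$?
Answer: $13689$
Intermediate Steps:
$n{\left(H \right)} = \frac{-4 + H}{2 H}$
$A{\left(I,P \right)} = I + \frac{-4 + P}{2 P}$ ($A{\left(I,P \right)} = \frac{-4 + P}{2 P} + I = I + \frac{-4 + P}{2 P}$)
$w{\left(V,c \right)} = 18 c$
$w^{2}{\left(g{\left(-3 \right)},A{\left(5,-2 \right)} \right)} = \left(18 \left(\frac{1}{2} + 5 - \frac{2}{-2}\right)\right)^{2} = \left(18 \left(\frac{1}{2} + 5 - -1\right)\right)^{2} = \left(18 \left(\frac{1}{2} + 5 + 1\right)\right)^{2} = \left(18 \cdot \frac{13}{2}\right)^{2} = 117^{2} = 13689$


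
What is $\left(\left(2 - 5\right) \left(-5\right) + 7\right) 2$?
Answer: $44$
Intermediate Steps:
$\left(\left(2 - 5\right) \left(-5\right) + 7\right) 2 = \left(\left(-3\right) \left(-5\right) + 7\right) 2 = \left(15 + 7\right) 2 = 22 \cdot 2 = 44$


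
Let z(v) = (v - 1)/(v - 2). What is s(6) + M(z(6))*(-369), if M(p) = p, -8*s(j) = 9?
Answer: -3699/8 ≈ -462.38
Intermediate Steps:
z(v) = (-1 + v)/(-2 + v)
s(j) = -9/8 (s(j) = -1/8*9 = -9/8)
s(6) + M(z(6))*(-369) = -9/8 + ((-1 + 6)/(-2 + 6))*(-369) = -9/8 + (5/4)*(-369) = -9/8 - 1845/4 = -3699/8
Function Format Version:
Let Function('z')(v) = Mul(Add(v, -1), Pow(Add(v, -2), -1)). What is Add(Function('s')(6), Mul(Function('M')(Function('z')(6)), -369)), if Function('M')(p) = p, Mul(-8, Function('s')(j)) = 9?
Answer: Rational(-3699, 8) ≈ -462.38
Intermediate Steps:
Function('z')(v) = Mul(Pow(Add(-2, v), -1), Add(-1, v)) (Function('z')(v) = Mul(Add(-1, v), Pow(Add(-2, v), -1)) = Mul(Pow(Add(-2, v), -1), Add(-1, v)))
Function('s')(j) = Rational(-9, 8) (Function('s')(j) = Mul(Rational(-1, 8), 9) = Rational(-9, 8))
Add(Function('s')(6), Mul(Function('M')(Function('z')(6)), -369)) = Add(Rational(-9, 8), Mul(Mul(Pow(Add(-2, 6), -1), Add(-1, 6)), -369)) = Add(Rational(-9, 8), Mul(Mul(Pow(4, -1), 5), -369)) = Add(Rational(-9, 8), Mul(Mul(Rational(1, 4), 5), -369)) = Add(Rational(-9, 8), Mul(Rational(5, 4), -369)) = Add(Rational(-9, 8), Rational(-1845, 4)) = Rational(-3699, 8)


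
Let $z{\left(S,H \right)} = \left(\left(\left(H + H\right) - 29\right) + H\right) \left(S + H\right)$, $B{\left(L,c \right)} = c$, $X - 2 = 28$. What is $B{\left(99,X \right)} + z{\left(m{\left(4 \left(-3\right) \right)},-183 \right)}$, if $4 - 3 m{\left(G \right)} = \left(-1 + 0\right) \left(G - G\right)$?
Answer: $\frac{315100}{3} \approx 1.0503 \cdot 10^{5}$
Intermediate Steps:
$X = 30$ ($X = 2 + 28 = 30$)
$m{\left(G \right)} = \frac{4}{3}$ ($m{\left(G \right)} = \frac{4}{3} - \frac{\left(-1 + 0\right) \left(G - G\right)}{3} = \frac{4}{3} - \frac{\left(-1\right) 0}{3} = \frac{4}{3} - 0 = \frac{4}{3} + 0 = \frac{4}{3}$)
$z{\left(S,H \right)} = \left(-29 + 3 H\right) \left(H + S\right)$ ($z{\left(S,H \right)} = \left(\left(2 H - 29\right) + H\right) \left(H + S\right) = \left(\left(-29 + 2 H\right) + H\right) \left(H + S\right) = \left(-29 + 3 H\right) \left(H + S\right)$)
$B{\left(99,X \right)} + z{\left(m{\left(4 \left(-3\right) \right)},-183 \right)} = 30 + \left(\left(-29\right) \left(-183\right) - \frac{116}{3} + 3 \left(-183\right)^{2} + 3 \left(-183\right) \frac{4}{3}\right) = 30 + \left(5307 - \frac{116}{3} + 3 \cdot 33489 - 732\right) = 30 + \left(5307 - \frac{116}{3} + 100467 - 732\right) = 30 + \frac{315010}{3} = \frac{315100}{3}$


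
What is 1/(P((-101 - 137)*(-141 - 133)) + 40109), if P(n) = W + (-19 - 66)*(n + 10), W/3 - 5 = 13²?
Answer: -1/5503239 ≈ -1.8171e-7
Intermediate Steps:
W = 522 (W = 15 + 3*13² = 15 + 3*169 = 15 + 507 = 522)
P(n) = -328 - 85*n (P(n) = 522 + (-19 - 66)*(n + 10) = 522 - 85*(10 + n) = 522 + (-850 - 85*n) = -328 - 85*n)
1/(P((-101 - 137)*(-141 - 133)) + 40109) = 1/((-328 - 85*(-101 - 137)*(-141 - 133)) + 40109) = 1/((-328 - (-20230)*(-274)) + 40109) = 1/((-328 - 85*65212) + 40109) = 1/((-328 - 5543020) + 40109) = 1/(-5543348 + 40109) = 1/(-5503239) = -1/5503239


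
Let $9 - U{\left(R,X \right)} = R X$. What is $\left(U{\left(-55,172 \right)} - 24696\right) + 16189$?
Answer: $962$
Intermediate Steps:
$U{\left(R,X \right)} = 9 - R X$
$\left(U{\left(-55,172 \right)} - 24696\right) + 16189 = \left(\left(9 - \left(-55\right) 172\right) - 24696\right) + 16189 = \left(\left(9 + 9460\right) - 24696\right) + 16189 = \left(9469 - 24696\right) + 16189 = -15227 + 16189 = 962$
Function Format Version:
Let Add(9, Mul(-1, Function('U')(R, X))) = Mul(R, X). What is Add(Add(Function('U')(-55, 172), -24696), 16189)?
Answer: 962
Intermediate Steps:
Function('U')(R, X) = Add(9, Mul(-1, R, X)) (Function('U')(R, X) = Add(9, Mul(-1, Mul(R, X))) = Add(9, Mul(-1, R, X)))
Add(Add(Function('U')(-55, 172), -24696), 16189) = Add(Add(Add(9, Mul(-1, -55, 172)), -24696), 16189) = Add(Add(Add(9, 9460), -24696), 16189) = Add(Add(9469, -24696), 16189) = Add(-15227, 16189) = 962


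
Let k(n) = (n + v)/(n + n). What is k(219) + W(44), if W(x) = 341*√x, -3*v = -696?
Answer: 451/438 + 682*√11 ≈ 2263.0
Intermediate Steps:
v = 232 (v = -⅓*(-696) = 232)
k(n) = (232 + n)/(2*n) (k(n) = (n + 232)/(n + n) = (232 + n)/((2*n)) = (232 + n)*(1/(2*n)) = (232 + n)/(2*n))
k(219) + W(44) = (½)*(232 + 219)/219 + 341*√44 = (½)*(1/219)*451 + 341*(2*√11) = 451/438 + 682*√11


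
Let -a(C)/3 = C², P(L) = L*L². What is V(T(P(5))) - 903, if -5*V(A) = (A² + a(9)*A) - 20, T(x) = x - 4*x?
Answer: -47249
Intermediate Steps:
P(L) = L³
T(x) = -3*x
a(C) = -3*C²
V(A) = 4 - A²/5 + 243*A/5 (V(A) = -((A² + (-3*9²)*A) - 20)/5 = -((A² + (-3*81)*A) - 20)/5 = -((A² - 243*A) - 20)/5 = -(-20 + A² - 243*A)/5 = 4 - A²/5 + 243*A/5)
V(T(P(5))) - 903 = (4 - (-3*5³)²/5 + 243*(-3*5³)/5) - 903 = (4 - (-3*125)²/5 + 243*(-3*125)/5) - 903 = (4 - ⅕*(-375)² + (243/5)*(-375)) - 903 = (4 - ⅕*140625 - 18225) - 903 = (4 - 28125 - 18225) - 903 = -46346 - 903 = -47249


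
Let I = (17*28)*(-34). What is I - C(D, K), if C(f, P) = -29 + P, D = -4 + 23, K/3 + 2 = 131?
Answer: -16542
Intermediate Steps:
K = 387 (K = -6 + 3*131 = -6 + 393 = 387)
D = 19
I = -16184 (I = 476*(-34) = -16184)
I - C(D, K) = -16184 - (-29 + 387) = -16184 - 1*358 = -16184 - 358 = -16542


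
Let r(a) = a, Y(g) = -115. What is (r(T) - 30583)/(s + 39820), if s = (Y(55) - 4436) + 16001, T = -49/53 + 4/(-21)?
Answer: -3404012/5706351 ≈ -0.59653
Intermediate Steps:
T = -1241/1113 (T = -49*1/53 + 4*(-1/21) = -49/53 - 4/21 = -1241/1113 ≈ -1.1150)
s = 11450 (s = (-115 - 4436) + 16001 = -4551 + 16001 = 11450)
(r(T) - 30583)/(s + 39820) = (-1241/1113 - 30583)/(11450 + 39820) = -34040120/1113/51270 = -34040120/1113*1/51270 = -3404012/5706351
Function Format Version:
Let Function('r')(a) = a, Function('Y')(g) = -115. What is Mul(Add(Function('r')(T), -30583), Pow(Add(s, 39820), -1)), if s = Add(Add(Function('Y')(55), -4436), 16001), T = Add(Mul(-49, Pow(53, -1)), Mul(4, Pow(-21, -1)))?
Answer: Rational(-3404012, 5706351) ≈ -0.59653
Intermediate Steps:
T = Rational(-1241, 1113) (T = Add(Mul(-49, Rational(1, 53)), Mul(4, Rational(-1, 21))) = Add(Rational(-49, 53), Rational(-4, 21)) = Rational(-1241, 1113) ≈ -1.1150)
s = 11450 (s = Add(Add(-115, -4436), 16001) = Add(-4551, 16001) = 11450)
Mul(Add(Function('r')(T), -30583), Pow(Add(s, 39820), -1)) = Mul(Add(Rational(-1241, 1113), -30583), Pow(Add(11450, 39820), -1)) = Mul(Rational(-34040120, 1113), Pow(51270, -1)) = Mul(Rational(-34040120, 1113), Rational(1, 51270)) = Rational(-3404012, 5706351)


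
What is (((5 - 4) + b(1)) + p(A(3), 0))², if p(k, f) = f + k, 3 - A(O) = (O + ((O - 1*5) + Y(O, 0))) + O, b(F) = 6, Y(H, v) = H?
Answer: 9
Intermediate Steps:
A(O) = 8 - 4*O (A(O) = 3 - ((O + ((O - 1*5) + O)) + O) = 3 - ((O + ((O - 5) + O)) + O) = 3 - ((O + ((-5 + O) + O)) + O) = 3 - ((O + (-5 + 2*O)) + O) = 3 - ((-5 + 3*O) + O) = 3 - (-5 + 4*O) = 3 + (5 - 4*O) = 8 - 4*O)
(((5 - 4) + b(1)) + p(A(3), 0))² = (((5 - 4) + 6) + (0 + (8 - 4*3)))² = ((1 + 6) + (0 + (8 - 12)))² = (7 + (0 - 4))² = (7 - 4)² = 3² = 9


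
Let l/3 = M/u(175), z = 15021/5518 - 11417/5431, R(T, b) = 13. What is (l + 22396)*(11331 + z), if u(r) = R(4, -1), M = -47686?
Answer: 25144860947796935/194793677 ≈ 1.2908e+8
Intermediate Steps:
u(r) = 13
z = 18580045/29968258 (z = 15021*(1/5518) - 11417*1/5431 = 15021/5518 - 11417/5431 = 18580045/29968258 ≈ 0.61999)
l = -143058/13 (l = 3*(-47686/13) = -143058/13 ≈ -11004.)
(l + 22396)*(11331 + z) = (-143058/13 + 22396)*(11331 + 18580045/29968258) = (148090/13)*(339588911443/29968258) = 25144860947796935/194793677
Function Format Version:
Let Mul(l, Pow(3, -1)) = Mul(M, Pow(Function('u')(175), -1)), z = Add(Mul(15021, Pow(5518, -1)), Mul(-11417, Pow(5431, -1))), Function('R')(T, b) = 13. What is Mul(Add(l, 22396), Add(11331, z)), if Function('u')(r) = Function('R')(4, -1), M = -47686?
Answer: Rational(25144860947796935, 194793677) ≈ 1.2908e+8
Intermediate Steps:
Function('u')(r) = 13
z = Rational(18580045, 29968258) (z = Add(Mul(15021, Rational(1, 5518)), Mul(-11417, Rational(1, 5431))) = Add(Rational(15021, 5518), Rational(-11417, 5431)) = Rational(18580045, 29968258) ≈ 0.61999)
l = Rational(-143058, 13) (l = Mul(3, Mul(-47686, Pow(13, -1))) = Mul(3, Mul(-47686, Rational(1, 13))) = Mul(3, Rational(-47686, 13)) = Rational(-143058, 13) ≈ -11004.)
Mul(Add(l, 22396), Add(11331, z)) = Mul(Add(Rational(-143058, 13), 22396), Add(11331, Rational(18580045, 29968258))) = Mul(Rational(148090, 13), Rational(339588911443, 29968258)) = Rational(25144860947796935, 194793677)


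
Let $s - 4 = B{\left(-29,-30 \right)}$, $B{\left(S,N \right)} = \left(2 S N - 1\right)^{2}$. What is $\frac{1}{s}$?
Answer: $\frac{1}{3024125} \approx 3.3067 \cdot 10^{-7}$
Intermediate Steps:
$B{\left(S,N \right)} = \left(-1 + 2 N S\right)^{2}$ ($B{\left(S,N \right)} = \left(2 N S - 1\right)^{2} = \left(-1 + 2 N S\right)^{2}$)
$s = 3024125$ ($s = 4 + \left(-1 + 2 \left(-30\right) \left(-29\right)\right)^{2} = 4 + \left(-1 + 1740\right)^{2} = 4 + 1739^{2} = 4 + 3024121 = 3024125$)
$\frac{1}{s} = \frac{1}{3024125}$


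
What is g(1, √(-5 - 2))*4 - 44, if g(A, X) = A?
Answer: -40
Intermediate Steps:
g(1, √(-5 - 2))*4 - 44 = 1*4 - 44 = 4 - 44 = -40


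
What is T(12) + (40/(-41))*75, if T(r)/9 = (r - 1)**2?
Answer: 41649/41 ≈ 1015.8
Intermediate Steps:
T(r) = 9*(-1 + r)**2 (T(r) = 9*(r - 1)**2 = 9*(-1 + r)**2)
T(12) + (40/(-41))*75 = 9*(-1 + 12)**2 + (40/(-41))*75 = 9*11**2 + (40*(-1/41))*75 = 9*121 - 40/41*75 = 1089 - 3000/41 = 41649/41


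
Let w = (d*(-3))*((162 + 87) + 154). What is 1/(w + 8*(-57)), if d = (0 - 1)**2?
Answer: -1/1665 ≈ -0.00060060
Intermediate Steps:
d = 1 (d = (-1)**2 = 1)
w = -1209 (w = (1*(-3))*((162 + 87) + 154) = -3*(249 + 154) = -3*403 = -1209)
1/(w + 8*(-57)) = 1/(-1209 + 8*(-57)) = 1/(-1209 - 456) = 1/(-1665) = -1/1665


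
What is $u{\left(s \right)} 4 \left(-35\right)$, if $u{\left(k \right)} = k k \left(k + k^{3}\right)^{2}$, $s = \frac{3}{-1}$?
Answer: $-1134000$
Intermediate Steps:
$s = -3$ ($s = 3 \left(-1\right) = -3$)
$u{\left(k \right)} = k^{2} \left(k + k^{3}\right)^{2}$
$u{\left(s \right)} 4 \left(-35\right) = \left(-3\right)^{4} \left(1 + \left(-3\right)^{2}\right)^{2} \cdot 4 \left(-35\right) = 81 \left(1 + 9\right)^{2} \cdot 4 \left(-35\right) = 81 \cdot 10^{2} \cdot 4 \left(-35\right) = 81 \cdot 100 \cdot 4 \left(-35\right) = 8100 \cdot 4 \left(-35\right) = 32400 \left(-35\right) = -1134000$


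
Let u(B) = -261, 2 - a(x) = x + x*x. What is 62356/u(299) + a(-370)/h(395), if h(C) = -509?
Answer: 3894604/132849 ≈ 29.316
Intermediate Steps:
a(x) = 2 - x - x² (a(x) = 2 - (x + x*x) = 2 - (x + x²) = 2 + (-x - x²) = 2 - x - x²)
62356/u(299) + a(-370)/h(395) = 62356/(-261) + (2 - 1*(-370) - 1*(-370)²)/(-509) = 62356*(-1/261) + (2 + 370 - 1*136900)*(-1/509) = -62356/261 + (2 + 370 - 136900)*(-1/509) = -62356/261 - 136528*(-1/509) = -62356/261 + 136528/509 = 3894604/132849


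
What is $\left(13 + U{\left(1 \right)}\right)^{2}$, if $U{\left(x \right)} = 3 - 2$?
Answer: $196$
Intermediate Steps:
$U{\left(x \right)} = 1$
$\left(13 + U{\left(1 \right)}\right)^{2} = \left(13 + 1\right)^{2} = 14^{2} = 196$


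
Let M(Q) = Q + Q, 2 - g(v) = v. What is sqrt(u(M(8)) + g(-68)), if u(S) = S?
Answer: sqrt(86) ≈ 9.2736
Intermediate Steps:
g(v) = 2 - v
M(Q) = 2*Q
sqrt(u(M(8)) + g(-68)) = sqrt(2*8 + (2 - 1*(-68))) = sqrt(16 + (2 + 68)) = sqrt(16 + 70) = sqrt(86)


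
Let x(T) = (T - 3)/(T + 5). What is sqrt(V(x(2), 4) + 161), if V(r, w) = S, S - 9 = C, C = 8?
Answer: sqrt(178) ≈ 13.342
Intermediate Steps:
S = 17 (S = 9 + 8 = 17)
x(T) = (-3 + T)/(5 + T)
V(r, w) = 17
sqrt(V(x(2), 4) + 161) = sqrt(17 + 161) = sqrt(178)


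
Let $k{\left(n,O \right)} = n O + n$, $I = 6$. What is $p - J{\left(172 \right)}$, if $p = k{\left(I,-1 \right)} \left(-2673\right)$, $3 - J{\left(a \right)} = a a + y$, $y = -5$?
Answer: $29576$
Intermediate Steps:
$k{\left(n,O \right)} = n + O n$ ($k{\left(n,O \right)} = O n + n = n + O n$)
$J{\left(a \right)} = 8 - a^{2}$ ($J{\left(a \right)} = 3 - \left(a a - 5\right) = 3 - \left(a^{2} - 5\right) = 3 - \left(-5 + a^{2}\right) = 8 - a^{2}$)
$p = 0$ ($p = 6 \left(1 - 1\right) \left(-2673\right) = 6 \cdot 0 \left(-2673\right) = 0 \left(-2673\right) = 0$)
$p - J{\left(172 \right)} = 0 - \left(8 - 172^{2}\right) = 0 - \left(8 - 29584\right) = 0 - -29576 = 0 + 29576 = 29576$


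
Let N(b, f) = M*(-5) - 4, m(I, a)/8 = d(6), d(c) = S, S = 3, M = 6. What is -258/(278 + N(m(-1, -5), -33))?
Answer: -129/122 ≈ -1.0574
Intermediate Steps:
d(c) = 3
m(I, a) = 24 (m(I, a) = 8*3 = 24)
N(b, f) = -34 (N(b, f) = 6*(-5) - 4 = -30 - 4 = -34)
-258/(278 + N(m(-1, -5), -33)) = -258/(278 - 34) = -258/244 = (1/244)*(-258) = -129/122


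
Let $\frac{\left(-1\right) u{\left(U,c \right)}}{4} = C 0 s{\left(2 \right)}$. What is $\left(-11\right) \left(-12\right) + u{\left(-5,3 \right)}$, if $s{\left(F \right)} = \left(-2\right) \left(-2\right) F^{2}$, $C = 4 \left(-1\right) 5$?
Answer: $132$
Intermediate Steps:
$C = -20$ ($C = \left(-4\right) 5 = -20$)
$s{\left(F \right)} = 4 F^{2}$
$u{\left(U,c \right)} = 0$ ($u{\left(U,c \right)} = - 4 \left(-20\right) 0 \cdot 4 \cdot 2^{2} = - 4 \cdot 0 \cdot 4 \cdot 4 = - 4 \cdot 0 \cdot 16 = \left(-4\right) 0 = 0$)
$\left(-11\right) \left(-12\right) + u{\left(-5,3 \right)} = \left(-11\right) \left(-12\right) + 0 = 132 + 0 = 132$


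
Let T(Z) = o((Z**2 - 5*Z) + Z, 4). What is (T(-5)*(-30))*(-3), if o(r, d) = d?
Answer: 360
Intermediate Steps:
T(Z) = 4
(T(-5)*(-30))*(-3) = (4*(-30))*(-3) = -120*(-3) = 360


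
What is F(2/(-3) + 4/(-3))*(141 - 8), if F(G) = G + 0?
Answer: -266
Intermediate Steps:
F(G) = G
F(2/(-3) + 4/(-3))*(141 - 8) = (2/(-3) + 4/(-3))*(141 - 8) = (2*(-1/3) + 4*(-1/3))*133 = (-2/3 - 4/3)*133 = -2*133 = -266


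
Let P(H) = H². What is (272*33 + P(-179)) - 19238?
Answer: 21779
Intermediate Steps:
(272*33 + P(-179)) - 19238 = (272*33 + (-179)²) - 19238 = (8976 + 32041) - 19238 = 41017 - 19238 = 21779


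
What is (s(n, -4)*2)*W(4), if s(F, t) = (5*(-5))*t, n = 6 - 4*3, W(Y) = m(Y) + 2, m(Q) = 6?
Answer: 1600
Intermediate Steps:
W(Y) = 8 (W(Y) = 6 + 2 = 8)
n = -6 (n = 6 - 12 = -6)
s(F, t) = -25*t
(s(n, -4)*2)*W(4) = (-25*(-4)*2)*8 = (100*2)*8 = 200*8 = 1600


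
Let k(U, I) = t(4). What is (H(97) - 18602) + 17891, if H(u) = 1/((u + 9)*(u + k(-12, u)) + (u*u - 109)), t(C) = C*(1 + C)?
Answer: -15430121/21702 ≈ -711.00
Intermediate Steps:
k(U, I) = 20 (k(U, I) = 4*(1 + 4) = 4*5 = 20)
H(u) = 1/(-109 + u² + (9 + u)*(20 + u)) (H(u) = 1/((u + 9)*(u + 20) + (u*u - 109)) = 1/((9 + u)*(20 + u) + (u² - 109)) = 1/((9 + u)*(20 + u) + (-109 + u²)) = 1/(-109 + u² + (9 + u)*(20 + u)))
(H(97) - 18602) + 17891 = (1/(71 + 2*97² + 29*97) - 18602) + 17891 = (1/(71 + 2*9409 + 2813) - 18602) + 17891 = (1/(71 + 18818 + 2813) - 18602) + 17891 = (1/21702 - 18602) + 17891 = -403700603/21702 + 17891 = -15430121/21702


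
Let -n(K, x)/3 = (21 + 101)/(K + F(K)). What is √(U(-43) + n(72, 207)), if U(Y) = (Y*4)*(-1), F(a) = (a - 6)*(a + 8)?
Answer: √34199949/446 ≈ 13.112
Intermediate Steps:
F(a) = (-6 + a)*(8 + a)
U(Y) = -4*Y (U(Y) = (4*Y)*(-1) = -4*Y)
n(K, x) = -366/(-48 + K² + 3*K) (n(K, x) = -3*(21 + 101)/(K + (-48 + K² + 2*K)) = -366/(-48 + K² + 3*K))
√(U(-43) + n(72, 207)) = √(-4*(-43) - 366/(-48 + 72² + 3*72)) = √(172 - 366/(-48 + 5184 + 216)) = √(172 - 366/5352) = √(172 - 366*1/5352) = √(172 - 61/892) = √(153363/892) = √34199949/446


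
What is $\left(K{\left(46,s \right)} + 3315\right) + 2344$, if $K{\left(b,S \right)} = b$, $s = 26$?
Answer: $5705$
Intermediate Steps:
$\left(K{\left(46,s \right)} + 3315\right) + 2344 = \left(46 + 3315\right) + 2344 = 3361 + 2344 = 5705$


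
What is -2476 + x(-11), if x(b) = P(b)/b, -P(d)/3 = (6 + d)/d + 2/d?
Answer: -299587/121 ≈ -2475.9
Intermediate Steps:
P(d) = -6/d - 3*(6 + d)/d (P(d) = -3*((6 + d)/d + 2/d) = -3*(2/d + (6 + d)/d) = -6/d - 3*(6 + d)/d)
x(b) = (-3 - 24/b)/b
-2476 + x(-11) = -2476 + 3*(-8 - 1*(-11))/(-11)**2 = -2476 + 3*(1/121)*(-8 + 11) = -2476 + 3*(1/121)*3 = -2476 + 9/121 = -299587/121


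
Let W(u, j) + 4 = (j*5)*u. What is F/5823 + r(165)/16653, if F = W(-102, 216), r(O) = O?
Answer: -611200099/32323473 ≈ -18.909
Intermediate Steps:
W(u, j) = -4 + 5*j*u (W(u, j) = -4 + (j*5)*u = -4 + (5*j)*u = -4 + 5*j*u)
F = -110164 (F = -4 + 5*216*(-102) = -4 - 110160 = -110164)
F/5823 + r(165)/16653 = -110164/5823 + 165/16653 = -110164*1/5823 + 165*(1/16653) = -110164/5823 + 55/5551 = -611200099/32323473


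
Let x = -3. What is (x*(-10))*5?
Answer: 150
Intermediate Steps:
(x*(-10))*5 = -3*(-10)*5 = 30*5 = 150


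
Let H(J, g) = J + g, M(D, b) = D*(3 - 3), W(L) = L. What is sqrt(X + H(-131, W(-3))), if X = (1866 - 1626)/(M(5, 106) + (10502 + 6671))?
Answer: 7*I*sqrt(806409734)/17173 ≈ 11.575*I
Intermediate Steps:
M(D, b) = 0 (M(D, b) = D*0 = 0)
X = 240/17173 (X = (1866 - 1626)/(0 + (10502 + 6671)) = 240/(0 + 17173) = 240/17173 ≈ 0.013975)
sqrt(X + H(-131, W(-3))) = sqrt(240/17173 + (-131 - 3)) = sqrt(240/17173 - 134) = sqrt(-2300942/17173) = 7*I*sqrt(806409734)/17173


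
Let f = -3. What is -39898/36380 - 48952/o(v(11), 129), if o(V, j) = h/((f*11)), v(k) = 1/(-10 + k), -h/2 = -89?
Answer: 14690433059/1618910 ≈ 9074.3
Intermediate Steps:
h = 178 (h = -2*(-89) = 178)
o(V, j) = -178/33 (o(V, j) = 178/((-3*11)) = 178/(-33) = 178*(-1/33) = -178/33)
-39898/36380 - 48952/o(v(11), 129) = -39898/36380 - 48952/(-178/33) = -39898*1/36380 - 48952*(-33/178) = -19949/18190 + 807708/89 = 14690433059/1618910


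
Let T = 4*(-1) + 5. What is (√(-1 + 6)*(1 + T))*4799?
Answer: 9598*√5 ≈ 21462.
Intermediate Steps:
T = 1 (T = -4 + 5 = 1)
(√(-1 + 6)*(1 + T))*4799 = (√(-1 + 6)*(1 + 1))*4799 = (√5*2)*4799 = (2*√5)*4799 = 9598*√5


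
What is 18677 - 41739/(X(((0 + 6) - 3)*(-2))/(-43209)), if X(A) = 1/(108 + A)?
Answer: 183957064679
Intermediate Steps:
18677 - 41739/(X(((0 + 6) - 3)*(-2))/(-43209)) = 18677 - 41739/(1/((108 + ((0 + 6) - 3)*(-2))*(-43209))) = 18677 - 41739/(-1/43209/(108 + (6 - 3)*(-2))) = 18677 - 41739/(-1/43209/(108 + 3*(-2))) = 18677 - 41739/(-1/43209/(108 - 6)) = 18677 - 41739/(-1/43209/102) = 18677 - 41739/((1/102)*(-1/43209)) = 18677 - 41739/(-1/4407318) = 18677 - 41739*(-4407318) = 18677 - 1*(-183957046002) = 18677 + 183957046002 = 183957064679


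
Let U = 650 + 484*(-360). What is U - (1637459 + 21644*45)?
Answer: -2785029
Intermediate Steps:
U = -173590 (U = 650 - 174240 = -173590)
U - (1637459 + 21644*45) = -173590 - (1637459 + 21644*45) = -173590 - (1637459 + 973980) = -173590 - 1*2611439 = -173590 - 2611439 = -2785029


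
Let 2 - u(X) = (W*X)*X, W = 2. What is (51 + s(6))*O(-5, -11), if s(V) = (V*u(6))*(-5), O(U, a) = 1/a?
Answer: -2151/11 ≈ -195.55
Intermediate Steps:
u(X) = 2 - 2*X² (u(X) = 2 - 2*X*X = 2 - 2*X²)
s(V) = 350*V (s(V) = (V*(2 - 2*6²))*(-5) = (V*(2 - 2*36))*(-5) = (V*(2 - 72))*(-5) = (V*(-70))*(-5) = -70*V*(-5) = 350*V)
(51 + s(6))*O(-5, -11) = (51 + 350*6)/(-11) = (51 + 2100)*(-1/11) = 2151*(-1/11) = -2151/11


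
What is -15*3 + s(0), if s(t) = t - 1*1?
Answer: -46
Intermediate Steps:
s(t) = -1 + t (s(t) = t - 1 = -1 + t)
-15*3 + s(0) = -15*3 + (-1 + 0) = -45 - 1 = -46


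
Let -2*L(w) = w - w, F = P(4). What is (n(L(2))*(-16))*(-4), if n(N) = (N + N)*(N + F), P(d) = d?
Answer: 0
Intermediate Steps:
F = 4
L(w) = 0 (L(w) = -(w - w)/2 = -1/2*0 = 0)
n(N) = 2*N*(4 + N) (n(N) = (N + N)*(N + 4) = (2*N)*(4 + N) = 2*N*(4 + N))
(n(L(2))*(-16))*(-4) = ((2*0*(4 + 0))*(-16))*(-4) = ((2*0*4)*(-16))*(-4) = (0*(-16))*(-4) = 0*(-4) = 0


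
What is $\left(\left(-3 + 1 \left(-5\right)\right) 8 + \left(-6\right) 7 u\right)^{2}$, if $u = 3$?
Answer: $36100$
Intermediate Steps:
$\left(\left(-3 + 1 \left(-5\right)\right) 8 + \left(-6\right) 7 u\right)^{2} = \left(\left(-3 + 1 \left(-5\right)\right) 8 + \left(-6\right) 7 \cdot 3\right)^{2} = \left(\left(-3 - 5\right) 8 - 126\right)^{2} = \left(\left(-8\right) 8 - 126\right)^{2} = \left(-64 - 126\right)^{2} = \left(-190\right)^{2} = 36100$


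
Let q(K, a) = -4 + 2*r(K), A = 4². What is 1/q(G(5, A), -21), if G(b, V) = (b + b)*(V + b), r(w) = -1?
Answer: -⅙ ≈ -0.16667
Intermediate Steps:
A = 16
G(b, V) = 2*b*(V + b) (G(b, V) = (2*b)*(V + b) = 2*b*(V + b))
q(K, a) = -6 (q(K, a) = -4 + 2*(-1) = -4 - 2 = -6)
1/q(G(5, A), -21) = 1/(-6) = -⅙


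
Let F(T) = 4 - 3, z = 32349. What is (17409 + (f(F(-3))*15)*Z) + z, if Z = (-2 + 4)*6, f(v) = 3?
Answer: 50298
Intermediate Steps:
F(T) = 1
Z = 12 (Z = 2*6 = 12)
(17409 + (f(F(-3))*15)*Z) + z = (17409 + (3*15)*12) + 32349 = (17409 + 45*12) + 32349 = (17409 + 540) + 32349 = 17949 + 32349 = 50298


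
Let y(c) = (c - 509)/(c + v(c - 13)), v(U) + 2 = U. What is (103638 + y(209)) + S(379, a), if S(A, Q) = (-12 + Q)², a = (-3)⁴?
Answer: 43684497/403 ≈ 1.0840e+5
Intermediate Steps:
v(U) = -2 + U
a = 81
y(c) = (-509 + c)/(-15 + 2*c) (y(c) = (c - 509)/(c + (-2 + (c - 13))) = (-509 + c)/(c + (-2 + (-13 + c))) = (-509 + c)/(c + (-15 + c)) = (-509 + c)/(-15 + 2*c))
(103638 + y(209)) + S(379, a) = (103638 + (-509 + 209)/(-15 + 2*209)) + (-12 + 81)² = (103638 - 300/(-15 + 418)) + 69² = (103638 - 300/403) + 4761 = 41765814/403 + 4761 = 43684497/403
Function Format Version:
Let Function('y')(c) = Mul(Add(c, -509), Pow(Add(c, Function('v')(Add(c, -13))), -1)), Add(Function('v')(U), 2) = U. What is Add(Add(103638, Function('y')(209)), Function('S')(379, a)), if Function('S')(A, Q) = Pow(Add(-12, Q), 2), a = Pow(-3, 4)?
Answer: Rational(43684497, 403) ≈ 1.0840e+5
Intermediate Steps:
Function('v')(U) = Add(-2, U)
a = 81
Function('y')(c) = Mul(Pow(Add(-15, Mul(2, c)), -1), Add(-509, c)) (Function('y')(c) = Mul(Add(c, -509), Pow(Add(c, Add(-2, Add(c, -13))), -1)) = Mul(Add(-509, c), Pow(Add(c, Add(-2, Add(-13, c))), -1)) = Mul(Add(-509, c), Pow(Add(c, Add(-15, c)), -1)) = Mul(Add(-509, c), Pow(Add(-15, Mul(2, c)), -1)) = Mul(Pow(Add(-15, Mul(2, c)), -1), Add(-509, c)))
Add(Add(103638, Function('y')(209)), Function('S')(379, a)) = Add(Add(103638, Mul(Pow(Add(-15, Mul(2, 209)), -1), Add(-509, 209))), Pow(Add(-12, 81), 2)) = Add(Add(103638, Mul(Pow(Add(-15, 418), -1), -300)), Pow(69, 2)) = Add(Add(103638, Mul(Pow(403, -1), -300)), 4761) = Add(Add(103638, Mul(Rational(1, 403), -300)), 4761) = Add(Add(103638, Rational(-300, 403)), 4761) = Add(Rational(41765814, 403), 4761) = Rational(43684497, 403)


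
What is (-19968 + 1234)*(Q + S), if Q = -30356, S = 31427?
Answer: -20064114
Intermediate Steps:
(-19968 + 1234)*(Q + S) = (-19968 + 1234)*(-30356 + 31427) = -18734*1071 = -20064114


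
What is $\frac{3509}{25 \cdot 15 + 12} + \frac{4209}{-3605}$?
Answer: $\frac{11021062}{1395135} \approx 7.8996$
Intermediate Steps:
$\frac{3509}{25 \cdot 15 + 12} + \frac{4209}{-3605} = \frac{3509}{375 + 12} + 4209 \left(- \frac{1}{3605}\right) = \frac{3509}{387} - \frac{4209}{3605} = \frac{11021062}{1395135}$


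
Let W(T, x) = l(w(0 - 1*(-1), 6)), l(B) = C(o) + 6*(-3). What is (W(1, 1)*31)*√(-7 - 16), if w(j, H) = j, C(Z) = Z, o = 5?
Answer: -403*I*√23 ≈ -1932.7*I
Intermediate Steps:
l(B) = -13 (l(B) = 5 + 6*(-3) = 5 - 18 = -13)
W(T, x) = -13
(W(1, 1)*31)*√(-7 - 16) = (-13*31)*√(-7 - 16) = -403*I*√23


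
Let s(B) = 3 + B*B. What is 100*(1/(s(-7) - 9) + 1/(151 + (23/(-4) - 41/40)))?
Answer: 748900/248067 ≈ 3.0189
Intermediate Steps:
s(B) = 3 + B²
100*(1/(s(-7) - 9) + 1/(151 + (23/(-4) - 41/40))) = 100*(1/((3 + (-7)²) - 9) + 1/(151 + (23/(-4) - 41/40))) = 100*(1/((3 + 49) - 9) + 1/(151 + (23*(-¼) - 41*1/40))) = 100*(1/(52 - 9) + 1/(151 + (-23/4 - 41/40))) = 100*(1/43 + 1/(151 - 271/40)) = 100*(1/43 + 1/(5769/40)) = 100*(1/43 + 40/5769) = 100*(7489/248067) = 748900/248067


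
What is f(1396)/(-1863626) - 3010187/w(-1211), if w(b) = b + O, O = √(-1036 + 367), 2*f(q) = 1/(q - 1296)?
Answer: 135870876000114921/54685868618800 + 3010187*I*√669/1467190 ≈ 2484.6 + 53.066*I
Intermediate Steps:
f(q) = 1/(2*(-1296 + q)) (f(q) = 1/(2*(q - 1296)) = 1/(2*(-1296 + q)))
O = I*√669 (O = √(-669) = I*√669 ≈ 25.865*I)
w(b) = b + I*√669
f(1396)/(-1863626) - 3010187/w(-1211) = (1/(2*(-1296 + 1396)))/(-1863626) - 3010187/(-1211 + I*√669) = ((½)/100)*(-1/1863626) - 3010187/(-1211 + I*√669) = ((½)*(1/100))*(-1/1863626) - 3010187/(-1211 + I*√669) = (1/200)*(-1/1863626) - 3010187/(-1211 + I*√669) = -1/372725200 - 3010187/(-1211 + I*√669)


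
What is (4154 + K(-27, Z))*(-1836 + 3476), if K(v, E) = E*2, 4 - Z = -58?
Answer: 7015920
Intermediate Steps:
Z = 62 (Z = 4 - 1*(-58) = 4 + 58 = 62)
K(v, E) = 2*E
(4154 + K(-27, Z))*(-1836 + 3476) = (4154 + 2*62)*(-1836 + 3476) = (4154 + 124)*1640 = 4278*1640 = 7015920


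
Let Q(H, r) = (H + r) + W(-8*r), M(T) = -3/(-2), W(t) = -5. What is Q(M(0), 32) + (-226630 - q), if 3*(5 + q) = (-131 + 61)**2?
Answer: -1369379/6 ≈ -2.2823e+5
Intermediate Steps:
M(T) = 3/2 (M(T) = -3*(-1/2) = 3/2)
Q(H, r) = -5 + H + r (Q(H, r) = (H + r) - 5 = -5 + H + r)
q = 4885/3 (q = -5 + (-131 + 61)**2/3 = -5 + (1/3)*(-70)**2 = -5 + (1/3)*4900 = -5 + 4900/3 = 4885/3 ≈ 1628.3)
Q(M(0), 32) + (-226630 - q) = (-5 + 3/2 + 32) + (-226630 - 1*4885/3) = 57/2 + (-226630 - 4885/3) = 57/2 - 684775/3 = -1369379/6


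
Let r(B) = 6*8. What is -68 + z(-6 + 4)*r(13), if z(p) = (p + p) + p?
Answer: -356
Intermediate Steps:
r(B) = 48
z(p) = 3*p (z(p) = 2*p + p = 3*p)
-68 + z(-6 + 4)*r(13) = -68 + (3*(-6 + 4))*48 = -68 + (3*(-2))*48 = -68 - 6*48 = -68 - 288 = -356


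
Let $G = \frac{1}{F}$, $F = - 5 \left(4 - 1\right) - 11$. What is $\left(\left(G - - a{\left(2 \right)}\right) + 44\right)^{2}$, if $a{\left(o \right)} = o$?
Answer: $\frac{1428025}{676} \approx 2112.5$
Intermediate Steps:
$F = -26$ ($F = \left(-5\right) 3 - 11 = -15 - 11 = -26$)
$G = - \frac{1}{26}$ ($G = \frac{1}{-26} = - \frac{1}{26} \approx -0.038462$)
$\left(\left(G - - a{\left(2 \right)}\right) + 44\right)^{2} = \left(\left(- \frac{1}{26} - \left(-1\right) 2\right) + 44\right)^{2} = \left(\left(- \frac{1}{26} - -2\right) + 44\right)^{2} = \left(\left(- \frac{1}{26} + 2\right) + 44\right)^{2} = \left(\frac{51}{26} + 44\right)^{2} = \left(\frac{1195}{26}\right)^{2} = \frac{1428025}{676}$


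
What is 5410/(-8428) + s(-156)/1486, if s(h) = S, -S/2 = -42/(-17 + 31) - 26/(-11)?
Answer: -22078467/34441022 ≈ -0.64105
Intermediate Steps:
S = 14/11 (S = -2*(-42/(-17 + 31) - 26/(-11)) = -2*(-42/14 - 26*(-1/11)) = -2*(-42*1/14 + 26/11) = -2*(-3 + 26/11) = -2*(-7/11) = 14/11 ≈ 1.2727)
s(h) = 14/11
5410/(-8428) + s(-156)/1486 = 5410/(-8428) + (14/11)/1486 = 5410*(-1/8428) + (14/11)*(1/1486) = -2705/4214 + 7/8173 = -22078467/34441022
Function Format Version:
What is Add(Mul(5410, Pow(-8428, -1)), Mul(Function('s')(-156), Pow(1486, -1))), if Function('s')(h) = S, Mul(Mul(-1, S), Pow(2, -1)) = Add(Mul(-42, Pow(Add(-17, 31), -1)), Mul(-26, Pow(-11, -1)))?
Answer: Rational(-22078467, 34441022) ≈ -0.64105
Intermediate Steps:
S = Rational(14, 11) (S = Mul(-2, Add(Mul(-42, Pow(Add(-17, 31), -1)), Mul(-26, Pow(-11, -1)))) = Mul(-2, Add(Mul(-42, Pow(14, -1)), Mul(-26, Rational(-1, 11)))) = Mul(-2, Add(Mul(-42, Rational(1, 14)), Rational(26, 11))) = Mul(-2, Add(-3, Rational(26, 11))) = Mul(-2, Rational(-7, 11)) = Rational(14, 11) ≈ 1.2727)
Function('s')(h) = Rational(14, 11)
Add(Mul(5410, Pow(-8428, -1)), Mul(Function('s')(-156), Pow(1486, -1))) = Add(Mul(5410, Pow(-8428, -1)), Mul(Rational(14, 11), Pow(1486, -1))) = Add(Mul(5410, Rational(-1, 8428)), Mul(Rational(14, 11), Rational(1, 1486))) = Add(Rational(-2705, 4214), Rational(7, 8173)) = Rational(-22078467, 34441022)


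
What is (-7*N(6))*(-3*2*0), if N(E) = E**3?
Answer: 0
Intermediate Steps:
(-7*N(6))*(-3*2*0) = (-7*6**3)*(-3*2*0) = (-7*216)*(-6*0) = -1512*0 = 0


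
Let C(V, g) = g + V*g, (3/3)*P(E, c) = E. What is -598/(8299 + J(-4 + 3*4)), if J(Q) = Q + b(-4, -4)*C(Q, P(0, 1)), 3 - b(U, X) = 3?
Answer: -46/639 ≈ -0.071988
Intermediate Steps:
P(E, c) = E
b(U, X) = 0 (b(U, X) = 3 - 1*3 = 3 - 3 = 0)
J(Q) = Q (J(Q) = Q + 0*(0*(1 + Q)) = Q + 0*0 = Q + 0 = Q)
-598/(8299 + J(-4 + 3*4)) = -598/(8299 + (-4 + 3*4)) = -598/(8299 + (-4 + 12)) = -598/(8299 + 8) = -598/8307 = -598*1/8307 = -46/639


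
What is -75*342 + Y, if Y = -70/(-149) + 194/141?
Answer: -538842074/21009 ≈ -25648.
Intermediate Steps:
Y = 38776/21009 (Y = -70*(-1/149) + 194*(1/141) = 70/149 + 194/141 = 38776/21009 ≈ 1.8457)
-75*342 + Y = -75*342 + 38776/21009 = -25650 + 38776/21009 = -538842074/21009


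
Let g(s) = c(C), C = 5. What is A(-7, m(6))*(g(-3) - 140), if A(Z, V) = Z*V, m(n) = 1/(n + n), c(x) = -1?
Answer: 329/4 ≈ 82.250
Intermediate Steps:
g(s) = -1
m(n) = 1/(2*n)
A(Z, V) = V*Z
A(-7, m(6))*(g(-3) - 140) = (((½)/6)*(-7))*(-1 - 140) = (((½)*(⅙))*(-7))*(-141) = ((1/12)*(-7))*(-141) = -7/12*(-141) = 329/4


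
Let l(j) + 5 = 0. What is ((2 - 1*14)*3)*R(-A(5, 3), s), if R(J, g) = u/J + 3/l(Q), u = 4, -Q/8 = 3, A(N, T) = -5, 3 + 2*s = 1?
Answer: -36/5 ≈ -7.2000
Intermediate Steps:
s = -1 (s = -3/2 + (½)*1 = -3/2 + ½ = -1)
Q = -24 (Q = -8*3 = -24)
l(j) = -5 (l(j) = -5 + 0 = -5)
R(J, g) = -⅗ + 4/J (R(J, g) = 4/J + 3/(-5) = 4/J + 3*(-⅕) = 4/J - ⅗ = -⅗ + 4/J)
((2 - 1*14)*3)*R(-A(5, 3), s) = ((2 - 1*14)*3)*(-⅗ + 4/((-1*(-5)))) = ((2 - 14)*3)*(-⅗ + 4/5) = (-12*3)*(-⅗ + 4*(⅕)) = -36*(-⅗ + ⅘) = -36*⅕ = -36/5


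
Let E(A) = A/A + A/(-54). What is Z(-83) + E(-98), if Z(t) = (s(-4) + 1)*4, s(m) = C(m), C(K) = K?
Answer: -248/27 ≈ -9.1852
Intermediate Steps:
s(m) = m
E(A) = 1 - A/54 (E(A) = 1 + A*(-1/54) = 1 - A/54)
Z(t) = -12 (Z(t) = (-4 + 1)*4 = -3*4 = -12)
Z(-83) + E(-98) = -12 + (1 - 1/54*(-98)) = -12 + (1 + 49/27) = -12 + 76/27 = -248/27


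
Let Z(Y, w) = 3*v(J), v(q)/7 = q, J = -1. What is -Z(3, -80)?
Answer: 21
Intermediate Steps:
v(q) = 7*q
Z(Y, w) = -21 (Z(Y, w) = 3*(7*(-1)) = 3*(-7) = -21)
-Z(3, -80) = -1*(-21) = 21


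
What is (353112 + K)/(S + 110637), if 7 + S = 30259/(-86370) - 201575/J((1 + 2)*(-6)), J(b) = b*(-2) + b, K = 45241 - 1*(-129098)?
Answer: 68333914305/12881788199 ≈ 5.3047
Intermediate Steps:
K = 174339 (K = 45241 + 129098 = 174339)
J(b) = -b (J(b) = -2*b + b = -b)
S = -1451788336/129555 (S = -7 + (30259/(-86370) - 201575*1/(6*(1 + 2))) = -7 + (30259*(-1/86370) - 201575/((-3*(-6)))) = -7 + (-30259/86370 - 201575/((-1*(-18)))) = -7 + (-30259/86370 - 201575/18) = -7 - 1450881451/129555 = -1451788336/129555 ≈ -11206.)
(353112 + K)/(S + 110637) = (353112 + 174339)/(-1451788336/129555 + 110637) = 527451/(12881788199/129555) = 527451*(129555/12881788199) = 68333914305/12881788199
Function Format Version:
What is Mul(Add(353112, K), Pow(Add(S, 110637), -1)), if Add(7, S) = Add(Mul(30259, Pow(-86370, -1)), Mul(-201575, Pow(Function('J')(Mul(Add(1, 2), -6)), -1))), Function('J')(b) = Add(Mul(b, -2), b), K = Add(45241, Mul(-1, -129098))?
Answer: Rational(68333914305, 12881788199) ≈ 5.3047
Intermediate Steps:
K = 174339 (K = Add(45241, 129098) = 174339)
Function('J')(b) = Mul(-1, b) (Function('J')(b) = Add(Mul(-2, b), b) = Mul(-1, b))
S = Rational(-1451788336, 129555) (S = Add(-7, Add(Mul(30259, Pow(-86370, -1)), Mul(-201575, Pow(Mul(-1, Mul(Add(1, 2), -6)), -1)))) = Add(-7, Add(Mul(30259, Rational(-1, 86370)), Mul(-201575, Pow(Mul(-1, Mul(3, -6)), -1)))) = Add(-7, Add(Rational(-30259, 86370), Mul(-201575, Pow(Mul(-1, -18), -1)))) = Add(-7, Add(Rational(-30259, 86370), Mul(-201575, Pow(18, -1)))) = Add(-7, Add(Rational(-30259, 86370), Mul(-201575, Rational(1, 18)))) = Add(-7, Add(Rational(-30259, 86370), Rational(-201575, 18))) = Add(-7, Rational(-1450881451, 129555)) = Rational(-1451788336, 129555) ≈ -11206.)
Mul(Add(353112, K), Pow(Add(S, 110637), -1)) = Mul(Add(353112, 174339), Pow(Add(Rational(-1451788336, 129555), 110637), -1)) = Mul(527451, Pow(Rational(12881788199, 129555), -1)) = Mul(527451, Rational(129555, 12881788199)) = Rational(68333914305, 12881788199)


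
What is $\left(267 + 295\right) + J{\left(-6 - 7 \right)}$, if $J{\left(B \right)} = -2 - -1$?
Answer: $561$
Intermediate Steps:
$J{\left(B \right)} = -1$ ($J{\left(B \right)} = -2 + 1 = -1$)
$\left(267 + 295\right) + J{\left(-6 - 7 \right)} = \left(267 + 295\right) - 1 = 562 - 1 = 561$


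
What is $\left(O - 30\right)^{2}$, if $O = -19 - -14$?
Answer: $1225$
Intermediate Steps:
$O = -5$ ($O = -19 + 14 = -5$)
$\left(O - 30\right)^{2} = \left(-5 - 30\right)^{2} = \left(-35\right)^{2} = 1225$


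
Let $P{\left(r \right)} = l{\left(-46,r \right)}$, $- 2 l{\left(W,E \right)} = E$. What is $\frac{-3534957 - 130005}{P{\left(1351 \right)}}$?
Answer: $\frac{1047132}{193} \approx 5425.6$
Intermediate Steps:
$l{\left(W,E \right)} = - \frac{E}{2}$
$P{\left(r \right)} = - \frac{r}{2}$
$\frac{-3534957 - 130005}{P{\left(1351 \right)}} = \frac{-3534957 - 130005}{\left(- \frac{1}{2}\right) 1351} = - \frac{3664962}{- \frac{1351}{2}} = \left(-3664962\right) \left(- \frac{2}{1351}\right) = \frac{1047132}{193}$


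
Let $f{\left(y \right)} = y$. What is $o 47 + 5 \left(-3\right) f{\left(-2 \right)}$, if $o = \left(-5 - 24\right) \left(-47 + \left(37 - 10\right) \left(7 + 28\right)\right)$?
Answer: $-1223944$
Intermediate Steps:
$o = -26042$ ($o = - 29 \left(-47 + 27 \cdot 35\right) = - 29 \left(-47 + 945\right) = \left(-29\right) 898 = -26042$)
$o 47 + 5 \left(-3\right) f{\left(-2 \right)} = \left(-26042\right) 47 + 5 \left(-3\right) \left(-2\right) = -1223974 - -30 = -1223974 + 30 = -1223944$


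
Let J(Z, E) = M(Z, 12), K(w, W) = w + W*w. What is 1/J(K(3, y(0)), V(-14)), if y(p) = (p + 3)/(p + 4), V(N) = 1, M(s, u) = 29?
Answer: 1/29 ≈ 0.034483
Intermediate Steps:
y(p) = (3 + p)/(4 + p)
J(Z, E) = 29
1/J(K(3, y(0)), V(-14)) = 1/29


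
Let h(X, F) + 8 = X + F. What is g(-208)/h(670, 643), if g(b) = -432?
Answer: -48/145 ≈ -0.33103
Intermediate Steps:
h(X, F) = -8 + F + X (h(X, F) = -8 + (X + F) = -8 + (F + X) = -8 + F + X)
g(-208)/h(670, 643) = -432/(-8 + 643 + 670) = -432/1305 = -432*1/1305 = -48/145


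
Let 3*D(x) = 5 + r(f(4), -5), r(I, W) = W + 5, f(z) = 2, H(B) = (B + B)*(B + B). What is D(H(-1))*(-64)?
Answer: -320/3 ≈ -106.67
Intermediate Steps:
H(B) = 4*B² (H(B) = (2*B)*(2*B) = 4*B²)
r(I, W) = 5 + W
D(x) = 5/3 (D(x) = (5 + (5 - 5))/3 = (5 + 0)/3 = (⅓)*5 = 5/3)
D(H(-1))*(-64) = (5/3)*(-64) = -320/3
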